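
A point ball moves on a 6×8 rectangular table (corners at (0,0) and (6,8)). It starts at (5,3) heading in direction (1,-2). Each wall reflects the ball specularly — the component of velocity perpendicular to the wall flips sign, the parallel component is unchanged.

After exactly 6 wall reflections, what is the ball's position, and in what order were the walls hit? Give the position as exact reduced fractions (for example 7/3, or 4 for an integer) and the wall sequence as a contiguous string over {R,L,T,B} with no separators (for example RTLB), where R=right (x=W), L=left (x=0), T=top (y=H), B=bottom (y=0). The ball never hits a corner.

Final position: (6,7)
Wall sequence: RBTLBR

1. t=1 → R at (6,1); v=(-1,-2)
2. t=1/2 → B at (11/2,0); v=(-1,2)
3. t=4 → T at (3/2,8); v=(-1,-2)
4. t=3/2 → L at (0,5); v=(1,-2)
5. t=5/2 → B at (5/2,0); v=(1,2)
6. t=7/2 → R at (6,7); v=(-1,2)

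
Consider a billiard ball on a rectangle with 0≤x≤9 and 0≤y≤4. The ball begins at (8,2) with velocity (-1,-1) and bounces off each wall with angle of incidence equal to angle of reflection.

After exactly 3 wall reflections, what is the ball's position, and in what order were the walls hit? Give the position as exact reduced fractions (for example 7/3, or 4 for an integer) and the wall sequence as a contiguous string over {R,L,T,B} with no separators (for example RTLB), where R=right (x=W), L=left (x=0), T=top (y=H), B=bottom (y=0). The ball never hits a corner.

Final position: (0,2)
Wall sequence: BTL

1. t=2 → B at (6,0); v=(-1,1)
2. t=4 → T at (2,4); v=(-1,-1)
3. t=2 → L at (0,2); v=(1,-1)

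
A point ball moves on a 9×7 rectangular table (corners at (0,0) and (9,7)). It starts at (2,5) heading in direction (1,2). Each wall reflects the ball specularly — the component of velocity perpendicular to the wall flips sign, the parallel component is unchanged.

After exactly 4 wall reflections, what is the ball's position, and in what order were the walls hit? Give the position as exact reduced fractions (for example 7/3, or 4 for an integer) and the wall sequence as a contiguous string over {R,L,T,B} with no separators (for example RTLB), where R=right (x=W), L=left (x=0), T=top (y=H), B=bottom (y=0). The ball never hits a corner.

1. t=1 → T at (3,7); v=(1,-2)
2. t=7/2 → B at (13/2,0); v=(1,2)
3. t=5/2 → R at (9,5); v=(-1,2)
4. t=1 → T at (8,7); v=(-1,-2)

Final position: (8,7)
Wall sequence: TBRT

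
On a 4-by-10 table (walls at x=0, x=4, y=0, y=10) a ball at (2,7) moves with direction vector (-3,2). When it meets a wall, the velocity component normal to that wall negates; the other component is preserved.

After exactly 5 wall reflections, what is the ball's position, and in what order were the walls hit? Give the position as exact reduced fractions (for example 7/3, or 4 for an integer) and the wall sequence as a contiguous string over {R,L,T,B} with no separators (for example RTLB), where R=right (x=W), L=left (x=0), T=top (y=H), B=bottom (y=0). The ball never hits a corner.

Final position: (4,11/3)
Wall sequence: LTRLR

1. t=2/3 → L at (0,25/3); v=(3,2)
2. t=5/6 → T at (5/2,10); v=(3,-2)
3. t=1/2 → R at (4,9); v=(-3,-2)
4. t=4/3 → L at (0,19/3); v=(3,-2)
5. t=4/3 → R at (4,11/3); v=(-3,-2)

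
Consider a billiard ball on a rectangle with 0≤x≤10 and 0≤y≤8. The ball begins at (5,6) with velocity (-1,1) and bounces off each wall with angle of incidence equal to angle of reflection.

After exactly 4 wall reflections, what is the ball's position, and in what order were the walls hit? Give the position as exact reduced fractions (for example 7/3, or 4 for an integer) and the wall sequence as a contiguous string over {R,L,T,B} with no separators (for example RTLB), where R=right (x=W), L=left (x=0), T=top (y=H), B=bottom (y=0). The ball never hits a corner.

Final position: (10,5)
Wall sequence: TLBR

1. t=2 → T at (3,8); v=(-1,-1)
2. t=3 → L at (0,5); v=(1,-1)
3. t=5 → B at (5,0); v=(1,1)
4. t=5 → R at (10,5); v=(-1,1)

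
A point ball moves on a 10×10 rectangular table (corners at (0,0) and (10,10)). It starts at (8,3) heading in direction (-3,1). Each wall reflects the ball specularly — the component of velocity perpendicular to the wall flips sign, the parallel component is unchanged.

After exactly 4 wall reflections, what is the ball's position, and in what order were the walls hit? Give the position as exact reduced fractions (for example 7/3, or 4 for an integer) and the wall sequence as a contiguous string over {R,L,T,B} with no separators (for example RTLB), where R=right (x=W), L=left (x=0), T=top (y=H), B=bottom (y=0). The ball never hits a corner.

1. t=8/3 → L at (0,17/3); v=(3,1)
2. t=10/3 → R at (10,9); v=(-3,1)
3. t=1 → T at (7,10); v=(-3,-1)
4. t=7/3 → L at (0,23/3); v=(3,-1)

Final position: (0,23/3)
Wall sequence: LRTL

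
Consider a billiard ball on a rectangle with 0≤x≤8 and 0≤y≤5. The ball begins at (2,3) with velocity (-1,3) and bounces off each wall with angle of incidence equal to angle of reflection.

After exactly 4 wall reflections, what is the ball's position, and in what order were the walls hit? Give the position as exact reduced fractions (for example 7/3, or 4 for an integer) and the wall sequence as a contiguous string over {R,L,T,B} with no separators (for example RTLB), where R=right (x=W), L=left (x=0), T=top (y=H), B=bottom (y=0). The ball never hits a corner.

1. t=2/3 → T at (4/3,5); v=(-1,-3)
2. t=4/3 → L at (0,1); v=(1,-3)
3. t=1/3 → B at (1/3,0); v=(1,3)
4. t=5/3 → T at (2,5); v=(1,-3)

Final position: (2,5)
Wall sequence: TLBT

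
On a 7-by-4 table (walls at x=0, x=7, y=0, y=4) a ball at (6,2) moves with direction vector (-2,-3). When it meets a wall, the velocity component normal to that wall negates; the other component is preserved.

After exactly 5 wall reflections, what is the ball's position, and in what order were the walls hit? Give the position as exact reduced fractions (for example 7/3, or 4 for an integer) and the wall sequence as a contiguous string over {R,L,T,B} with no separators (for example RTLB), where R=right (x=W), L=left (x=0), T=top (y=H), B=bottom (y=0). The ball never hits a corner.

1. t=2/3 → B at (14/3,0); v=(-2,3)
2. t=4/3 → T at (2,4); v=(-2,-3)
3. t=1 → L at (0,1); v=(2,-3)
4. t=1/3 → B at (2/3,0); v=(2,3)
5. t=4/3 → T at (10/3,4); v=(2,-3)

Final position: (10/3,4)
Wall sequence: BTLBT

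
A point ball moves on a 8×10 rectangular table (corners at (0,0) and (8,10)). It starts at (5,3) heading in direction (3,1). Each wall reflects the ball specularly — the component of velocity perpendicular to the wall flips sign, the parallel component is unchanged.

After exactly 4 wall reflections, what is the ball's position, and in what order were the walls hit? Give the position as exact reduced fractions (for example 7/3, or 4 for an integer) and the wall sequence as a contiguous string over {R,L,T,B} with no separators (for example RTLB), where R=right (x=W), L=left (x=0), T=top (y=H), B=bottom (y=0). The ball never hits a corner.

Final position: (6,10)
Wall sequence: RLRT

1. t=1 → R at (8,4); v=(-3,1)
2. t=8/3 → L at (0,20/3); v=(3,1)
3. t=8/3 → R at (8,28/3); v=(-3,1)
4. t=2/3 → T at (6,10); v=(-3,-1)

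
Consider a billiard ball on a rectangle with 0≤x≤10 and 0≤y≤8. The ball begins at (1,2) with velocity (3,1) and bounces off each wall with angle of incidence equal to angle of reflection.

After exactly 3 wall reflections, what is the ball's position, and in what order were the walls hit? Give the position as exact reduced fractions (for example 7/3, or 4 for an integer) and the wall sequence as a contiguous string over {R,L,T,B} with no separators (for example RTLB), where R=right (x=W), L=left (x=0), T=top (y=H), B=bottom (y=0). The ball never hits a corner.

1. t=3 → R at (10,5); v=(-3,1)
2. t=3 → T at (1,8); v=(-3,-1)
3. t=1/3 → L at (0,23/3); v=(3,-1)

Final position: (0,23/3)
Wall sequence: RTL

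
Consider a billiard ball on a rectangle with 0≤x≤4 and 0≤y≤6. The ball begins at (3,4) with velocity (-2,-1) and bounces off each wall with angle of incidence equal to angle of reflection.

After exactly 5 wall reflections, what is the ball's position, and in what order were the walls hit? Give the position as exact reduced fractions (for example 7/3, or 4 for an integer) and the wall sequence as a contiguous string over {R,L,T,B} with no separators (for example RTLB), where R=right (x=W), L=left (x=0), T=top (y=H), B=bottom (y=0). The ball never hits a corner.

Final position: (4,7/2)
Wall sequence: LRBLR

1. t=3/2 → L at (0,5/2); v=(2,-1)
2. t=2 → R at (4,1/2); v=(-2,-1)
3. t=1/2 → B at (3,0); v=(-2,1)
4. t=3/2 → L at (0,3/2); v=(2,1)
5. t=2 → R at (4,7/2); v=(-2,1)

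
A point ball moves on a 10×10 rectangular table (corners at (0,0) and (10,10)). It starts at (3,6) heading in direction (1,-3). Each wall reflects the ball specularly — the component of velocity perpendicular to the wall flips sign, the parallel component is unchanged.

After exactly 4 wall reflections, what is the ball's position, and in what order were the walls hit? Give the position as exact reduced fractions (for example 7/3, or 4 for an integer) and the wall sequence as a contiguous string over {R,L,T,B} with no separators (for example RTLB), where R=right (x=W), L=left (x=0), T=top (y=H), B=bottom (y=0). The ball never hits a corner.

Final position: (25/3,0)
Wall sequence: BTRB

1. t=2 → B at (5,0); v=(1,3)
2. t=10/3 → T at (25/3,10); v=(1,-3)
3. t=5/3 → R at (10,5); v=(-1,-3)
4. t=5/3 → B at (25/3,0); v=(-1,3)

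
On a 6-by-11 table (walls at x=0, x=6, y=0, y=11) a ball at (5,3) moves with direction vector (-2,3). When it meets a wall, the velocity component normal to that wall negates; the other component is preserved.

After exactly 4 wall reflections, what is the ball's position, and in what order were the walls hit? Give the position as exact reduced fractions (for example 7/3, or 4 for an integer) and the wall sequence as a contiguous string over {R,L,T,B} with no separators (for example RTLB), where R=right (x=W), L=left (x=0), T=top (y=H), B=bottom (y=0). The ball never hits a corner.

Final position: (13/3,0)
Wall sequence: LTRB

1. t=5/2 → L at (0,21/2); v=(2,3)
2. t=1/6 → T at (1/3,11); v=(2,-3)
3. t=17/6 → R at (6,5/2); v=(-2,-3)
4. t=5/6 → B at (13/3,0); v=(-2,3)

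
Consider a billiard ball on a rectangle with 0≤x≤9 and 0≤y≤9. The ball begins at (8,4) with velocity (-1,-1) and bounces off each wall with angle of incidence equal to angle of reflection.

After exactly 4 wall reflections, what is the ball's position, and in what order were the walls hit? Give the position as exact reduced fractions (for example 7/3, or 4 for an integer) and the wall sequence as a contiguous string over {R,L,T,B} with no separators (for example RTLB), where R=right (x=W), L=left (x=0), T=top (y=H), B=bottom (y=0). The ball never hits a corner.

1. t=4 → B at (4,0); v=(-1,1)
2. t=4 → L at (0,4); v=(1,1)
3. t=5 → T at (5,9); v=(1,-1)
4. t=4 → R at (9,5); v=(-1,-1)

Final position: (9,5)
Wall sequence: BLTR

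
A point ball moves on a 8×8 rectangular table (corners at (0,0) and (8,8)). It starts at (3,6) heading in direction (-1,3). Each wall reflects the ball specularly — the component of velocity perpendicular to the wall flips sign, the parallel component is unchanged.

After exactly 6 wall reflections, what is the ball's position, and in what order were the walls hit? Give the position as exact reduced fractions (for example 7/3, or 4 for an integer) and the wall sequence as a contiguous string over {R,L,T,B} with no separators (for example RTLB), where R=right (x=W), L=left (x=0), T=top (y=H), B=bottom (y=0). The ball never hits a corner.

Final position: (8,7)
Wall sequence: TLBTBR

1. t=2/3 → T at (7/3,8); v=(-1,-3)
2. t=7/3 → L at (0,1); v=(1,-3)
3. t=1/3 → B at (1/3,0); v=(1,3)
4. t=8/3 → T at (3,8); v=(1,-3)
5. t=8/3 → B at (17/3,0); v=(1,3)
6. t=7/3 → R at (8,7); v=(-1,3)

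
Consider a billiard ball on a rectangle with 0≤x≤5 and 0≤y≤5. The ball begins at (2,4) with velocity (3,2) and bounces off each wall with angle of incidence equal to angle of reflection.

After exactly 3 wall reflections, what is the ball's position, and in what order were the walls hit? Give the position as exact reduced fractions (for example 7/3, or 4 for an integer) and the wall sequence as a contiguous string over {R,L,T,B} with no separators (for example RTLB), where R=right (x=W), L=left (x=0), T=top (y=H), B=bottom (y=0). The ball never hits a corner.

1. t=1/2 → T at (7/2,5); v=(3,-2)
2. t=1/2 → R at (5,4); v=(-3,-2)
3. t=5/3 → L at (0,2/3); v=(3,-2)

Final position: (0,2/3)
Wall sequence: TRL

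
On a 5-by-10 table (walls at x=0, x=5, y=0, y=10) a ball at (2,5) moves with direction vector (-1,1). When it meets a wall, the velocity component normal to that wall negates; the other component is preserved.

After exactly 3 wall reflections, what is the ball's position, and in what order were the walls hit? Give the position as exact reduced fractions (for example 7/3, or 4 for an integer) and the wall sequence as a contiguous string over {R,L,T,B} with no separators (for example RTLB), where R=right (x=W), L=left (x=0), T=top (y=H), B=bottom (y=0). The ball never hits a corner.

1. t=2 → L at (0,7); v=(1,1)
2. t=3 → T at (3,10); v=(1,-1)
3. t=2 → R at (5,8); v=(-1,-1)

Final position: (5,8)
Wall sequence: LTR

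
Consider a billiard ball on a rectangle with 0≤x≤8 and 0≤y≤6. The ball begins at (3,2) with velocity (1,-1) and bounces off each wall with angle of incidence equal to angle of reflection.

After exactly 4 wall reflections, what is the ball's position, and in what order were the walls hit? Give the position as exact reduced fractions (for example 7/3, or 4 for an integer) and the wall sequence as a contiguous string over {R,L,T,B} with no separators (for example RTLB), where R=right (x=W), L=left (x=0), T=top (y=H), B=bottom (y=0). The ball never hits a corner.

Final position: (0,1)
Wall sequence: BRTL

1. t=2 → B at (5,0); v=(1,1)
2. t=3 → R at (8,3); v=(-1,1)
3. t=3 → T at (5,6); v=(-1,-1)
4. t=5 → L at (0,1); v=(1,-1)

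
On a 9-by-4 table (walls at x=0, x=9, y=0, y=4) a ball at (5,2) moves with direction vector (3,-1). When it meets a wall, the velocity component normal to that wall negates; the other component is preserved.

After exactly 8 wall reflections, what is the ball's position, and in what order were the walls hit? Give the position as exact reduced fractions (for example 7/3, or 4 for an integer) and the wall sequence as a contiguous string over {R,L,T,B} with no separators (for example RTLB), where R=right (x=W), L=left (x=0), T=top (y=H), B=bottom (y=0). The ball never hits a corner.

1. t=4/3 → R at (9,2/3); v=(-3,-1)
2. t=2/3 → B at (7,0); v=(-3,1)
3. t=7/3 → L at (0,7/3); v=(3,1)
4. t=5/3 → T at (5,4); v=(3,-1)
5. t=4/3 → R at (9,8/3); v=(-3,-1)
6. t=8/3 → B at (1,0); v=(-3,1)
7. t=1/3 → L at (0,1/3); v=(3,1)
8. t=3 → R at (9,10/3); v=(-3,1)

Final position: (9,10/3)
Wall sequence: RBLTRBLR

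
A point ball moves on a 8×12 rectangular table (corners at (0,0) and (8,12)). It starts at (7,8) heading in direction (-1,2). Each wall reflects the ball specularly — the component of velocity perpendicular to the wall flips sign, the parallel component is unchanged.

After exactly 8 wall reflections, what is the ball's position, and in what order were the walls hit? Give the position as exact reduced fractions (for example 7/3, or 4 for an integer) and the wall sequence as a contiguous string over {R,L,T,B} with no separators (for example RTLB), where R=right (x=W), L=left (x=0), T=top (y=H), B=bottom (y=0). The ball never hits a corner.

1. t=2 → T at (5,12); v=(-1,-2)
2. t=5 → L at (0,2); v=(1,-2)
3. t=1 → B at (1,0); v=(1,2)
4. t=6 → T at (7,12); v=(1,-2)
5. t=1 → R at (8,10); v=(-1,-2)
6. t=5 → B at (3,0); v=(-1,2)
7. t=3 → L at (0,6); v=(1,2)
8. t=3 → T at (3,12); v=(1,-2)

Final position: (3,12)
Wall sequence: TLBTRBLT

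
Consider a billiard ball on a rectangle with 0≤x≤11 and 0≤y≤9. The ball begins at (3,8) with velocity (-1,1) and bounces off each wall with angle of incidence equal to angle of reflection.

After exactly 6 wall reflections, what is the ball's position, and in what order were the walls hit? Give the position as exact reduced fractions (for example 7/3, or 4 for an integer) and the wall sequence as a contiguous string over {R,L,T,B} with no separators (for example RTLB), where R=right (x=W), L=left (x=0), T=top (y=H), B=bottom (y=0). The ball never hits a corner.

Final position: (0,3)
Wall sequence: TLBRTL

1. t=1 → T at (2,9); v=(-1,-1)
2. t=2 → L at (0,7); v=(1,-1)
3. t=7 → B at (7,0); v=(1,1)
4. t=4 → R at (11,4); v=(-1,1)
5. t=5 → T at (6,9); v=(-1,-1)
6. t=6 → L at (0,3); v=(1,-1)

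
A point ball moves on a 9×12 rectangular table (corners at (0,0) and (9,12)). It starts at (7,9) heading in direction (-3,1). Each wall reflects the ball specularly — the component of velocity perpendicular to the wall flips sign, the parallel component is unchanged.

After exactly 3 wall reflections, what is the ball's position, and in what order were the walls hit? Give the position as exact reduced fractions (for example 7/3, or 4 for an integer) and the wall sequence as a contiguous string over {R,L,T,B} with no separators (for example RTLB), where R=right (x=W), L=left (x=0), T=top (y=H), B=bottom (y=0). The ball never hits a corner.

1. t=7/3 → L at (0,34/3); v=(3,1)
2. t=2/3 → T at (2,12); v=(3,-1)
3. t=7/3 → R at (9,29/3); v=(-3,-1)

Final position: (9,29/3)
Wall sequence: LTR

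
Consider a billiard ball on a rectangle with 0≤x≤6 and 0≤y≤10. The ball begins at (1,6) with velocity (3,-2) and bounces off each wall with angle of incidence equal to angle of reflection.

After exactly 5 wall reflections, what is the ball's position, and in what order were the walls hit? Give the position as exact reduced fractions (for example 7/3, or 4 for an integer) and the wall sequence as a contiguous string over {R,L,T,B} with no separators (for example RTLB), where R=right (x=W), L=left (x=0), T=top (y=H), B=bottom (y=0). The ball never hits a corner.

Final position: (0,28/3)
Wall sequence: RBLRL

1. t=5/3 → R at (6,8/3); v=(-3,-2)
2. t=4/3 → B at (2,0); v=(-3,2)
3. t=2/3 → L at (0,4/3); v=(3,2)
4. t=2 → R at (6,16/3); v=(-3,2)
5. t=2 → L at (0,28/3); v=(3,2)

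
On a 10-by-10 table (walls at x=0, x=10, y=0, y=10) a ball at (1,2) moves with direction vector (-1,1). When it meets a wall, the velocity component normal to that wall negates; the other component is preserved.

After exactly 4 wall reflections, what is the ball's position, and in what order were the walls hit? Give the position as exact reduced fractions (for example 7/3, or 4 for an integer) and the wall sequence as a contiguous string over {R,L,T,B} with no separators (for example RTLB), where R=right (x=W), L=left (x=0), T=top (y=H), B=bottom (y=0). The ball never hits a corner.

Final position: (3,0)
Wall sequence: LTRB

1. t=1 → L at (0,3); v=(1,1)
2. t=7 → T at (7,10); v=(1,-1)
3. t=3 → R at (10,7); v=(-1,-1)
4. t=7 → B at (3,0); v=(-1,1)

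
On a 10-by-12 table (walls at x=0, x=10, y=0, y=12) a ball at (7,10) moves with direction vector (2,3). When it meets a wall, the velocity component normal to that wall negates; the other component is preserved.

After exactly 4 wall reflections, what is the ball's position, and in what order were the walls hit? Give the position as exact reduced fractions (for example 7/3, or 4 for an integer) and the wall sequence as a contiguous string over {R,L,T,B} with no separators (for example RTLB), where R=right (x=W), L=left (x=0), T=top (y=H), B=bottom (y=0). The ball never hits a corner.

1. t=2/3 → T at (25/3,12); v=(2,-3)
2. t=5/6 → R at (10,19/2); v=(-2,-3)
3. t=19/6 → B at (11/3,0); v=(-2,3)
4. t=11/6 → L at (0,11/2); v=(2,3)

Final position: (0,11/2)
Wall sequence: TRBL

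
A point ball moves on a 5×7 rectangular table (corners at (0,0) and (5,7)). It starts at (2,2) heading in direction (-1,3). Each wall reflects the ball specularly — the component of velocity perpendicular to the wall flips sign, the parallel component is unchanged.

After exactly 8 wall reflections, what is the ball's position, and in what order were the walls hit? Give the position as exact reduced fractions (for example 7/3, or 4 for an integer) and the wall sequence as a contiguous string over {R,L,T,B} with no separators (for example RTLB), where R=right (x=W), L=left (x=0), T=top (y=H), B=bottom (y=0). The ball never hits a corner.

Final position: (0,4)
Wall sequence: TLBTRBTL

1. t=5/3 → T at (1/3,7); v=(-1,-3)
2. t=1/3 → L at (0,6); v=(1,-3)
3. t=2 → B at (2,0); v=(1,3)
4. t=7/3 → T at (13/3,7); v=(1,-3)
5. t=2/3 → R at (5,5); v=(-1,-3)
6. t=5/3 → B at (10/3,0); v=(-1,3)
7. t=7/3 → T at (1,7); v=(-1,-3)
8. t=1 → L at (0,4); v=(1,-3)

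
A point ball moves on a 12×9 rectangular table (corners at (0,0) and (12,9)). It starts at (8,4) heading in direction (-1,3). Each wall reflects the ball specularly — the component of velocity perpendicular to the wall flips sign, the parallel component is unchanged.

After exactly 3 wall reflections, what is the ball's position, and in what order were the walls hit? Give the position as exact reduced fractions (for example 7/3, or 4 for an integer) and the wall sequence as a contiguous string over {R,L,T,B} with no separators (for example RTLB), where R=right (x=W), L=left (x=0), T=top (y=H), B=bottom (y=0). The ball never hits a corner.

Final position: (1/3,9)
Wall sequence: TBT

1. t=5/3 → T at (19/3,9); v=(-1,-3)
2. t=3 → B at (10/3,0); v=(-1,3)
3. t=3 → T at (1/3,9); v=(-1,-3)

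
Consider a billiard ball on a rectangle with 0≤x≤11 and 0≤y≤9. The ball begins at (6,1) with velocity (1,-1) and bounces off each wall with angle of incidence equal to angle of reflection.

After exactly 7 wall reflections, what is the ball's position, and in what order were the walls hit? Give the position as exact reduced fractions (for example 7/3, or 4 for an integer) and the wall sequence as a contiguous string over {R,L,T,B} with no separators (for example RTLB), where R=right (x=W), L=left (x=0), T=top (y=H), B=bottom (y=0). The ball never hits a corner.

Final position: (10,9)
Wall sequence: BRTLBRT

1. t=1 → B at (7,0); v=(1,1)
2. t=4 → R at (11,4); v=(-1,1)
3. t=5 → T at (6,9); v=(-1,-1)
4. t=6 → L at (0,3); v=(1,-1)
5. t=3 → B at (3,0); v=(1,1)
6. t=8 → R at (11,8); v=(-1,1)
7. t=1 → T at (10,9); v=(-1,-1)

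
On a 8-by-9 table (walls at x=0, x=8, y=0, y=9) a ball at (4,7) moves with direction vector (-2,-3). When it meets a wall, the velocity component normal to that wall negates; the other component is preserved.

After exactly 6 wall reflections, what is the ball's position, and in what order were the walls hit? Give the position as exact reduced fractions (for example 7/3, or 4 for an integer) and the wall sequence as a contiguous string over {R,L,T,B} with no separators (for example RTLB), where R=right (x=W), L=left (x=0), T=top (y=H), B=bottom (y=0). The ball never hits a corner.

Final position: (0,5)
Wall sequence: LBTRBL

1. t=2 → L at (0,1); v=(2,-3)
2. t=1/3 → B at (2/3,0); v=(2,3)
3. t=3 → T at (20/3,9); v=(2,-3)
4. t=2/3 → R at (8,7); v=(-2,-3)
5. t=7/3 → B at (10/3,0); v=(-2,3)
6. t=5/3 → L at (0,5); v=(2,3)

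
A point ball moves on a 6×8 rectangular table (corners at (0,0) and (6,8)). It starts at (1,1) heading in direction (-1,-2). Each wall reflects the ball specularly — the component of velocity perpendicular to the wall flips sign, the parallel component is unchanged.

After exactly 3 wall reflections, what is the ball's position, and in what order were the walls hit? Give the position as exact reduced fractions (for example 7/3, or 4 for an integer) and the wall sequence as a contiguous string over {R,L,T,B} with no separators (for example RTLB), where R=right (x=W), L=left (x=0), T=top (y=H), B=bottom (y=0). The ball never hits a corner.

1. t=1/2 → B at (1/2,0); v=(-1,2)
2. t=1/2 → L at (0,1); v=(1,2)
3. t=7/2 → T at (7/2,8); v=(1,-2)

Final position: (7/2,8)
Wall sequence: BLT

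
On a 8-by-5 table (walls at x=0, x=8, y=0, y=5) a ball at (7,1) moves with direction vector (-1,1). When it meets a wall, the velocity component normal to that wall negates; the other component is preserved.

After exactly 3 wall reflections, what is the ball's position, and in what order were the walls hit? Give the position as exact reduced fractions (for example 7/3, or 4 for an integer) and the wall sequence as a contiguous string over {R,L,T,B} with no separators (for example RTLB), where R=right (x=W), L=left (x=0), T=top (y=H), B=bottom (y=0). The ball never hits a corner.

Final position: (2,0)
Wall sequence: TLB

1. t=4 → T at (3,5); v=(-1,-1)
2. t=3 → L at (0,2); v=(1,-1)
3. t=2 → B at (2,0); v=(1,1)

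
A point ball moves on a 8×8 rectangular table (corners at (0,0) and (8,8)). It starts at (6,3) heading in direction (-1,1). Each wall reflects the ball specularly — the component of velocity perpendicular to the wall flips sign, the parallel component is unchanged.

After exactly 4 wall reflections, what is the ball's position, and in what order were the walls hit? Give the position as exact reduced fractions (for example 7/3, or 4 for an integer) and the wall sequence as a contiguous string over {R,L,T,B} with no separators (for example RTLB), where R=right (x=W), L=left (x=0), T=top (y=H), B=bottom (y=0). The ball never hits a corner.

1. t=5 → T at (1,8); v=(-1,-1)
2. t=1 → L at (0,7); v=(1,-1)
3. t=7 → B at (7,0); v=(1,1)
4. t=1 → R at (8,1); v=(-1,1)

Final position: (8,1)
Wall sequence: TLBR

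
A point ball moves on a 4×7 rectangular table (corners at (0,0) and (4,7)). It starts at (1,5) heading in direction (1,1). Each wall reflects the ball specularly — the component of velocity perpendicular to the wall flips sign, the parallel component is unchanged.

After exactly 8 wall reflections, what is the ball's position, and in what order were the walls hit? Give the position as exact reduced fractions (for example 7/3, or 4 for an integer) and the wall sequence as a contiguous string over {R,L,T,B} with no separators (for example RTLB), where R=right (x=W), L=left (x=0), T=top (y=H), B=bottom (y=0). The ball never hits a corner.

1. t=2 → T at (3,7); v=(1,-1)
2. t=1 → R at (4,6); v=(-1,-1)
3. t=4 → L at (0,2); v=(1,-1)
4. t=2 → B at (2,0); v=(1,1)
5. t=2 → R at (4,2); v=(-1,1)
6. t=4 → L at (0,6); v=(1,1)
7. t=1 → T at (1,7); v=(1,-1)
8. t=3 → R at (4,4); v=(-1,-1)

Final position: (4,4)
Wall sequence: TRLBRLTR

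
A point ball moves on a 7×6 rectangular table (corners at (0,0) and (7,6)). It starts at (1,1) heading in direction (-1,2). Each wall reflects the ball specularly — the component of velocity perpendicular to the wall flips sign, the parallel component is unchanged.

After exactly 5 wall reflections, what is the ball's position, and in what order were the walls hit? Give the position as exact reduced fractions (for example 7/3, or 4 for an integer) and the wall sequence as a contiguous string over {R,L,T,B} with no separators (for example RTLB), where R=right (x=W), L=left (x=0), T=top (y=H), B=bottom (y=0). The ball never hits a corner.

Final position: (13/2,6)
Wall sequence: LTBRT

1. t=1 → L at (0,3); v=(1,2)
2. t=3/2 → T at (3/2,6); v=(1,-2)
3. t=3 → B at (9/2,0); v=(1,2)
4. t=5/2 → R at (7,5); v=(-1,2)
5. t=1/2 → T at (13/2,6); v=(-1,-2)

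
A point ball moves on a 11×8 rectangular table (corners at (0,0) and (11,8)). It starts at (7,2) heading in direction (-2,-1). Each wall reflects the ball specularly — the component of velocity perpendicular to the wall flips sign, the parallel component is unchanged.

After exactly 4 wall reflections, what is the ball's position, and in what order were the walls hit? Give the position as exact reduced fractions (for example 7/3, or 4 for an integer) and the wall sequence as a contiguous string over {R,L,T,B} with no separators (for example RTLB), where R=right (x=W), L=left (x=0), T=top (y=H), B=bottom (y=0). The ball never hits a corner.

1. t=2 → B at (3,0); v=(-2,1)
2. t=3/2 → L at (0,3/2); v=(2,1)
3. t=11/2 → R at (11,7); v=(-2,1)
4. t=1 → T at (9,8); v=(-2,-1)

Final position: (9,8)
Wall sequence: BLRT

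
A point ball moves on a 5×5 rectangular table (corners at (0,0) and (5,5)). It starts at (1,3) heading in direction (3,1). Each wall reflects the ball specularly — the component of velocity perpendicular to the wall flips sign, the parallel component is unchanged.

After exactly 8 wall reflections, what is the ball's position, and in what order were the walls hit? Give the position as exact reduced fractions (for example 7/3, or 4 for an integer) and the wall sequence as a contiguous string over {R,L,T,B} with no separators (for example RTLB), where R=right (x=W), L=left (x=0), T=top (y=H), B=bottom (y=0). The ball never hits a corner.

Final position: (0,8/3)
Wall sequence: RTLRLBRL

1. t=4/3 → R at (5,13/3); v=(-3,1)
2. t=2/3 → T at (3,5); v=(-3,-1)
3. t=1 → L at (0,4); v=(3,-1)
4. t=5/3 → R at (5,7/3); v=(-3,-1)
5. t=5/3 → L at (0,2/3); v=(3,-1)
6. t=2/3 → B at (2,0); v=(3,1)
7. t=1 → R at (5,1); v=(-3,1)
8. t=5/3 → L at (0,8/3); v=(3,1)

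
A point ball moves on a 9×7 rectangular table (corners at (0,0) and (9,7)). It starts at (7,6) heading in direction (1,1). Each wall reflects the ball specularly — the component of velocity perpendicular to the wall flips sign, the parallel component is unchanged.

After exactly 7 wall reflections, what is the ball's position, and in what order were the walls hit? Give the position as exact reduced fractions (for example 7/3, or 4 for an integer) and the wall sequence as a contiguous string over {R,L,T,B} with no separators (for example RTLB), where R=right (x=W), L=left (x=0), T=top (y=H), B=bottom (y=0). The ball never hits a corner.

Final position: (7,0)
Wall sequence: TRBLTRB

1. t=1 → T at (8,7); v=(1,-1)
2. t=1 → R at (9,6); v=(-1,-1)
3. t=6 → B at (3,0); v=(-1,1)
4. t=3 → L at (0,3); v=(1,1)
5. t=4 → T at (4,7); v=(1,-1)
6. t=5 → R at (9,2); v=(-1,-1)
7. t=2 → B at (7,0); v=(-1,1)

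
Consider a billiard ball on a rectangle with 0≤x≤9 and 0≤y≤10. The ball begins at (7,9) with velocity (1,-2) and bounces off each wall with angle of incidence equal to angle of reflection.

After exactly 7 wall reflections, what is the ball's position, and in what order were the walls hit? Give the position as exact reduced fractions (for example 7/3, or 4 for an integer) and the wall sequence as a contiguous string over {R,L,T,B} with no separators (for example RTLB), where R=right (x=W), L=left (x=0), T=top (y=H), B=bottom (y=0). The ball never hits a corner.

1. t=2 → R at (9,5); v=(-1,-2)
2. t=5/2 → B at (13/2,0); v=(-1,2)
3. t=5 → T at (3/2,10); v=(-1,-2)
4. t=3/2 → L at (0,7); v=(1,-2)
5. t=7/2 → B at (7/2,0); v=(1,2)
6. t=5 → T at (17/2,10); v=(1,-2)
7. t=1/2 → R at (9,9); v=(-1,-2)

Final position: (9,9)
Wall sequence: RBTLBTR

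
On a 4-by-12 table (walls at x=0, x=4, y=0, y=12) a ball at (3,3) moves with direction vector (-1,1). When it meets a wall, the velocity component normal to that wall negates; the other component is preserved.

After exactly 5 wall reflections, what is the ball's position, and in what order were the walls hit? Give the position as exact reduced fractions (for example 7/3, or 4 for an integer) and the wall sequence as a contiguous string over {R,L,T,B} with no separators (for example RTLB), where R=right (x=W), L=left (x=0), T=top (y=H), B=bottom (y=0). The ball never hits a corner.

1. t=3 → L at (0,6); v=(1,1)
2. t=4 → R at (4,10); v=(-1,1)
3. t=2 → T at (2,12); v=(-1,-1)
4. t=2 → L at (0,10); v=(1,-1)
5. t=4 → R at (4,6); v=(-1,-1)

Final position: (4,6)
Wall sequence: LRTLR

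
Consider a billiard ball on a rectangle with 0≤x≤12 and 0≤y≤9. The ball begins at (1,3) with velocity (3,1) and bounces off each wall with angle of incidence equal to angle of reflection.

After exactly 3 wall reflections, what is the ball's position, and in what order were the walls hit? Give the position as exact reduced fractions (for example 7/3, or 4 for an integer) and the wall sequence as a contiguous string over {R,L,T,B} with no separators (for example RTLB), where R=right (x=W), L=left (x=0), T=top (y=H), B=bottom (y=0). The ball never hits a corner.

1. t=11/3 → R at (12,20/3); v=(-3,1)
2. t=7/3 → T at (5,9); v=(-3,-1)
3. t=5/3 → L at (0,22/3); v=(3,-1)

Final position: (0,22/3)
Wall sequence: RTL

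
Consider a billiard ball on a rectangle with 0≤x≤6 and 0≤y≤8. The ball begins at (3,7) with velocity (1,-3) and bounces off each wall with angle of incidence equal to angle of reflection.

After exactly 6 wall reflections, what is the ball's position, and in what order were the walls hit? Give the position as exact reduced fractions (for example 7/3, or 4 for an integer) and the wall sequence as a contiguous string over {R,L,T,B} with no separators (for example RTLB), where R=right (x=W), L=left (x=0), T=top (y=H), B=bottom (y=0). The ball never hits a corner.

1. t=7/3 → B at (16/3,0); v=(1,3)
2. t=2/3 → R at (6,2); v=(-1,3)
3. t=2 → T at (4,8); v=(-1,-3)
4. t=8/3 → B at (4/3,0); v=(-1,3)
5. t=4/3 → L at (0,4); v=(1,3)
6. t=4/3 → T at (4/3,8); v=(1,-3)

Final position: (4/3,8)
Wall sequence: BRTBLT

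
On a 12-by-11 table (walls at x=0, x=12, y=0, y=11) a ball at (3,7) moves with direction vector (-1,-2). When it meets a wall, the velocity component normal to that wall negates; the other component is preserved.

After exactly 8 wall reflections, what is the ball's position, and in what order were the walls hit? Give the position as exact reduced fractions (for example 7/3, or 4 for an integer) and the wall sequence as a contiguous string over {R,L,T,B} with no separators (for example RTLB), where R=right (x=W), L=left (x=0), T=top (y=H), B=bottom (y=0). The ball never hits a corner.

1. t=3 → L at (0,1); v=(1,-2)
2. t=1/2 → B at (1/2,0); v=(1,2)
3. t=11/2 → T at (6,11); v=(1,-2)
4. t=11/2 → B at (23/2,0); v=(1,2)
5. t=1/2 → R at (12,1); v=(-1,2)
6. t=5 → T at (7,11); v=(-1,-2)
7. t=11/2 → B at (3/2,0); v=(-1,2)
8. t=3/2 → L at (0,3); v=(1,2)

Final position: (0,3)
Wall sequence: LBTBRTBL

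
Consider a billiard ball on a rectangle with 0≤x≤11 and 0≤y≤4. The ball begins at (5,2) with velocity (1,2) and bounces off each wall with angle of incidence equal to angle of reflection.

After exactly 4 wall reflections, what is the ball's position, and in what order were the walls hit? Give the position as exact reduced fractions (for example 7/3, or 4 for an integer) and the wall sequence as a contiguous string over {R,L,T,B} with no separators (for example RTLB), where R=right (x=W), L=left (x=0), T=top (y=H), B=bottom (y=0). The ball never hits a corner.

Final position: (11,2)
Wall sequence: TBTR

1. t=1 → T at (6,4); v=(1,-2)
2. t=2 → B at (8,0); v=(1,2)
3. t=2 → T at (10,4); v=(1,-2)
4. t=1 → R at (11,2); v=(-1,-2)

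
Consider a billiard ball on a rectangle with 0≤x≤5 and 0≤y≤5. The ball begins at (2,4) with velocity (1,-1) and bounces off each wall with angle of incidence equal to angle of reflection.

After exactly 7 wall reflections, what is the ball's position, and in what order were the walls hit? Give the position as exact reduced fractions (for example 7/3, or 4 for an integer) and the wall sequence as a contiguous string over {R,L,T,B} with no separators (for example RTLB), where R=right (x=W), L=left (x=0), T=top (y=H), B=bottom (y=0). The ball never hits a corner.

Final position: (0,4)
Wall sequence: RBLTRBL

1. t=3 → R at (5,1); v=(-1,-1)
2. t=1 → B at (4,0); v=(-1,1)
3. t=4 → L at (0,4); v=(1,1)
4. t=1 → T at (1,5); v=(1,-1)
5. t=4 → R at (5,1); v=(-1,-1)
6. t=1 → B at (4,0); v=(-1,1)
7. t=4 → L at (0,4); v=(1,1)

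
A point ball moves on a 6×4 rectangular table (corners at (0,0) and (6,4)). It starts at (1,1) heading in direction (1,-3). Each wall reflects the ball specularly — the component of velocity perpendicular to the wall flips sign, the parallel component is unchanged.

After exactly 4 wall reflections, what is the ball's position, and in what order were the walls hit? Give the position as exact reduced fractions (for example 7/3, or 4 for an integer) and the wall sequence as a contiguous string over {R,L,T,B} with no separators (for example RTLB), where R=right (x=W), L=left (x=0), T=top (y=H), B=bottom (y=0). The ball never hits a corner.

1. t=1/3 → B at (4/3,0); v=(1,3)
2. t=4/3 → T at (8/3,4); v=(1,-3)
3. t=4/3 → B at (4,0); v=(1,3)
4. t=4/3 → T at (16/3,4); v=(1,-3)

Final position: (16/3,4)
Wall sequence: BTBT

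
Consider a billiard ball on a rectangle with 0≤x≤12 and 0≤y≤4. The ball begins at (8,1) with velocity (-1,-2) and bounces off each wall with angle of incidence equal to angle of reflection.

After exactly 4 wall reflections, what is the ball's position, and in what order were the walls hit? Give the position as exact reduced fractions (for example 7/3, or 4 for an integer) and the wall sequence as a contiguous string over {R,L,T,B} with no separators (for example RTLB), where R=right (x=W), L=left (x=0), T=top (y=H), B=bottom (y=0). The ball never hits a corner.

Final position: (3/2,4)
Wall sequence: BTBT

1. t=1/2 → B at (15/2,0); v=(-1,2)
2. t=2 → T at (11/2,4); v=(-1,-2)
3. t=2 → B at (7/2,0); v=(-1,2)
4. t=2 → T at (3/2,4); v=(-1,-2)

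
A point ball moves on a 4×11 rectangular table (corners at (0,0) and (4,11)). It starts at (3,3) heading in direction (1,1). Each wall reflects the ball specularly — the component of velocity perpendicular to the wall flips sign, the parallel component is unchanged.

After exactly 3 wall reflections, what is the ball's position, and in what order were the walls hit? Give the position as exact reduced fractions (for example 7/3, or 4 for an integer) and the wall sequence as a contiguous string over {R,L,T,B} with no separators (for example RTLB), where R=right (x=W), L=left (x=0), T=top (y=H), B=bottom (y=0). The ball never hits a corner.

Final position: (3,11)
Wall sequence: RLT

1. t=1 → R at (4,4); v=(-1,1)
2. t=4 → L at (0,8); v=(1,1)
3. t=3 → T at (3,11); v=(1,-1)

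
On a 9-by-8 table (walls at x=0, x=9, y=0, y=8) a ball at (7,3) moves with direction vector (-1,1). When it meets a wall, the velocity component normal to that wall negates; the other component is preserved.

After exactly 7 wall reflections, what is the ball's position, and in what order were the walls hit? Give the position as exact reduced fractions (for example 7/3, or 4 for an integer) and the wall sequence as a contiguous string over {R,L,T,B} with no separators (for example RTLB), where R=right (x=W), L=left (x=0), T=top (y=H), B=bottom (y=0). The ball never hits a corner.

Final position: (4,0)
Wall sequence: TLBRTLB

1. t=5 → T at (2,8); v=(-1,-1)
2. t=2 → L at (0,6); v=(1,-1)
3. t=6 → B at (6,0); v=(1,1)
4. t=3 → R at (9,3); v=(-1,1)
5. t=5 → T at (4,8); v=(-1,-1)
6. t=4 → L at (0,4); v=(1,-1)
7. t=4 → B at (4,0); v=(1,1)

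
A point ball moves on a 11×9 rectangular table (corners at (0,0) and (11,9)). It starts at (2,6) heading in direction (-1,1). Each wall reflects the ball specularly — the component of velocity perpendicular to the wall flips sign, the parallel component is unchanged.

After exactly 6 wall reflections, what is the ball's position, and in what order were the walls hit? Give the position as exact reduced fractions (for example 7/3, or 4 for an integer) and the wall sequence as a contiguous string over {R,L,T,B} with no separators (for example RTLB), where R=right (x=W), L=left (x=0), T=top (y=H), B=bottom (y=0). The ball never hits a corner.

1. t=2 → L at (0,8); v=(1,1)
2. t=1 → T at (1,9); v=(1,-1)
3. t=9 → B at (10,0); v=(1,1)
4. t=1 → R at (11,1); v=(-1,1)
5. t=8 → T at (3,9); v=(-1,-1)
6. t=3 → L at (0,6); v=(1,-1)

Final position: (0,6)
Wall sequence: LTBRTL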